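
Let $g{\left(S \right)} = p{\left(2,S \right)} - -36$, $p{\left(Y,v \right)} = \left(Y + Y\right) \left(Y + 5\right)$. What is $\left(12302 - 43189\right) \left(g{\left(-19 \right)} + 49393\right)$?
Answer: $-1527578359$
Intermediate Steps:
$p{\left(Y,v \right)} = 2 Y \left(5 + Y\right)$
$g{\left(S \right)} = 64$ ($g{\left(S \right)} = 2 \cdot 2 \left(5 + 2\right) - -36 = 2 \cdot 2 \cdot 7 + 36 = 28 + 36 = 64$)
$\left(12302 - 43189\right) \left(g{\left(-19 \right)} + 49393\right) = \left(12302 - 43189\right) \left(64 + 49393\right) = \left(-30887\right) 49457 = -1527578359$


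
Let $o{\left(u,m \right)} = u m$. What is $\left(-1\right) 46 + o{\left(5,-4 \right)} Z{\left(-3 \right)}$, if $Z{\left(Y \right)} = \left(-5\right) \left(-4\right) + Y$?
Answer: $-386$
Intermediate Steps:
$Z{\left(Y \right)} = 20 + Y$
$o{\left(u,m \right)} = m u$
$\left(-1\right) 46 + o{\left(5,-4 \right)} Z{\left(-3 \right)} = \left(-1\right) 46 + \left(-4\right) 5 \left(20 - 3\right) = -46 - 340 = -386$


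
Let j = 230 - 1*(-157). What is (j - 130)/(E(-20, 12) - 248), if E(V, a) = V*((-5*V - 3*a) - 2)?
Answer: -257/1488 ≈ -0.17271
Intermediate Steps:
j = 387 (j = 230 + 157 = 387)
E(V, a) = V*(-2 - 5*V - 3*a)
(j - 130)/(E(-20, 12) - 248) = (387 - 130)/(-1*(-20)*(2 + 3*12 + 5*(-20)) - 248) = 257/(-1*(-20)*(2 + 36 - 100) - 248) = 257/(-1*(-20)*(-62) - 248) = 257/(-1240 - 248) = 257/(-1488) = 257*(-1/1488) = -257/1488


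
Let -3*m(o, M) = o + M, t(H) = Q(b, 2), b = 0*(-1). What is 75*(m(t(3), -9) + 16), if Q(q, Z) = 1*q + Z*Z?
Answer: 1325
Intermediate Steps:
b = 0
Q(q, Z) = q + Z**2
t(H) = 4 (t(H) = 0 + 2**2 = 0 + 4 = 4)
m(o, M) = -M/3 - o/3 (m(o, M) = -(o + M)/3 = -(M + o)/3 = -M/3 - o/3)
75*(m(t(3), -9) + 16) = 75*((-1/3*(-9) - 1/3*4) + 16) = 75*((3 - 4/3) + 16) = 75*(5/3 + 16) = 75*(53/3) = 1325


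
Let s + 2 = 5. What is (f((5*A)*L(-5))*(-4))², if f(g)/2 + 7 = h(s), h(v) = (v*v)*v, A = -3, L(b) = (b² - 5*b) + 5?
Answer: 25600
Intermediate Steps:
s = 3 (s = -2 + 5 = 3)
L(b) = 5 + b² - 5*b
h(v) = v³ (h(v) = v²*v = v³)
f(g) = 40 (f(g) = -14 + 2*3³ = -14 + 2*27 = -14 + 54 = 40)
(f((5*A)*L(-5))*(-4))² = (40*(-4))² = (-160)² = 25600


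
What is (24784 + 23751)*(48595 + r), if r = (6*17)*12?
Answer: 2417965165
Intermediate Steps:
r = 1224 (r = 102*12 = 1224)
(24784 + 23751)*(48595 + r) = (24784 + 23751)*(48595 + 1224) = 48535*49819 = 2417965165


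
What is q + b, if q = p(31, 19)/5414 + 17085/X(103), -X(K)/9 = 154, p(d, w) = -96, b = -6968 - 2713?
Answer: -12122826295/1250634 ≈ -9693.3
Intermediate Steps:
b = -9681
X(K) = -1386 (X(K) = -9*154 = -1386)
q = -15438541/1250634 (q = -96/5414 + 17085/(-1386) = -96*1/5414 + 17085*(-1/1386) = -48/2707 - 5695/462 = -15438541/1250634 ≈ -12.345)
q + b = -15438541/1250634 - 9681 = -12122826295/1250634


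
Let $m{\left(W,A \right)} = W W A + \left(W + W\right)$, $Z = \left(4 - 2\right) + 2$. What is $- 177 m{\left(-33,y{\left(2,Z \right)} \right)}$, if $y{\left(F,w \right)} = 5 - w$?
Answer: $-181071$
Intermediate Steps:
$Z = 4$ ($Z = 2 + 2 = 4$)
$m{\left(W,A \right)} = 2 W + A W^{2}$ ($m{\left(W,A \right)} = W^{2} A + 2 W = A W^{2} + 2 W = 2 W + A W^{2}$)
$- 177 m{\left(-33,y{\left(2,Z \right)} \right)} = - 177 \left(- 33 \left(2 + \left(5 - 4\right) \left(-33\right)\right)\right) = - 177 \left(- 33 \left(2 + 1 \left(-33\right)\right)\right) = - 177 \left(- 33 \left(2 - 33\right)\right) = - 177 \left(\left(-33\right) \left(-31\right)\right) = \left(-177\right) 1023 = -181071$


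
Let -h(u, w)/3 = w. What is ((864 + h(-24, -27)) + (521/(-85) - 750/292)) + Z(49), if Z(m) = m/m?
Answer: 11631919/12410 ≈ 937.30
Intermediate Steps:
Z(m) = 1
h(u, w) = -3*w
((864 + h(-24, -27)) + (521/(-85) - 750/292)) + Z(49) = ((864 - 3*(-27)) + (521/(-85) - 750/292)) + 1 = ((864 + 81) + (521*(-1/85) - 750*1/292)) + 1 = (945 + (-521/85 - 375/146)) + 1 = (945 - 107941/12410) + 1 = 11619509/12410 + 1 = 11631919/12410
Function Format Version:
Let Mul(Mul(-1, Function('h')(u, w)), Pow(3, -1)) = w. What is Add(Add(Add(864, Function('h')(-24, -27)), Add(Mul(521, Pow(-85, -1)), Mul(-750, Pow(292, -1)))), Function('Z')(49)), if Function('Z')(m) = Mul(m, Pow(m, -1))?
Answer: Rational(11631919, 12410) ≈ 937.30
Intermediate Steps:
Function('Z')(m) = 1
Function('h')(u, w) = Mul(-3, w)
Add(Add(Add(864, Function('h')(-24, -27)), Add(Mul(521, Pow(-85, -1)), Mul(-750, Pow(292, -1)))), Function('Z')(49)) = Add(Add(Add(864, Mul(-3, -27)), Add(Mul(521, Pow(-85, -1)), Mul(-750, Pow(292, -1)))), 1) = Add(Add(Add(864, 81), Add(Mul(521, Rational(-1, 85)), Mul(-750, Rational(1, 292)))), 1) = Add(Add(945, Add(Rational(-521, 85), Rational(-375, 146))), 1) = Add(Add(945, Rational(-107941, 12410)), 1) = Add(Rational(11619509, 12410), 1) = Rational(11631919, 12410)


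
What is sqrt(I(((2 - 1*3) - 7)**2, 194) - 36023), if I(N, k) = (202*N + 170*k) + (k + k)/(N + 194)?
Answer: sqrt(164521311)/129 ≈ 99.431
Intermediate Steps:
I(N, k) = 170*k + 202*N + 2*k/(194 + N) (I(N, k) = (170*k + 202*N) + (2*k)/(194 + N) = (170*k + 202*N) + 2*k/(194 + N) = 170*k + 202*N + 2*k/(194 + N))
sqrt(I(((2 - 1*3) - 7)**2, 194) - 36023) = sqrt(2*(101*(((2 - 1*3) - 7)**2)**2 + 16491*194 + 19594*((2 - 1*3) - 7)**2 + 85*((2 - 1*3) - 7)**2*194)/(194 + ((2 - 1*3) - 7)**2) - 36023) = sqrt(2*(101*(((2 - 3) - 7)**2)**2 + 3199254 + 19594*((2 - 3) - 7)**2 + 85*((2 - 3) - 7)**2*194)/(194 + ((2 - 3) - 7)**2) - 36023) = sqrt(2*(101*((-1 - 7)**2)**2 + 3199254 + 19594*(-1 - 7)**2 + 85*(-1 - 7)**2*194)/(194 + (-1 - 7)**2) - 36023) = sqrt(2*(101*((-8)**2)**2 + 3199254 + 19594*(-8)**2 + 85*(-8)**2*194)/(194 + (-8)**2) - 36023) = sqrt(2*(101*64**2 + 3199254 + 19594*64 + 85*64*194)/(194 + 64) - 36023) = sqrt(2*(101*4096 + 3199254 + 1254016 + 1055360)/258 - 36023) = sqrt(2*(1/258)*(413696 + 3199254 + 1254016 + 1055360) - 36023) = sqrt(2*(1/258)*5922326 - 36023) = sqrt(5922326/129 - 36023) = sqrt(1275359/129) = sqrt(164521311)/129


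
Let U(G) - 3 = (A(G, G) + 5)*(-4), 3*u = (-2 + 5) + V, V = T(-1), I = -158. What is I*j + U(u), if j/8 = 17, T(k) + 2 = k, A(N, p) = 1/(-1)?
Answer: -21501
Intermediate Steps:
A(N, p) = -1
T(k) = -2 + k
j = 136 (j = 8*17 = 136)
V = -3 (V = -2 - 1 = -3)
u = 0 (u = ((-2 + 5) - 3)/3 = (3 - 3)/3 = (1/3)*0 = 0)
U(G) = -13 (U(G) = 3 + (-1 + 5)*(-4) = 3 + 4*(-4) = 3 - 16 = -13)
I*j + U(u) = -158*136 - 13 = -21488 - 13 = -21501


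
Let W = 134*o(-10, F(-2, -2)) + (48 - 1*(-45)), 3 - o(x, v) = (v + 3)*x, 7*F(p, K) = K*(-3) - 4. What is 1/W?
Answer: 7/34285 ≈ 0.00020417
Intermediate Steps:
F(p, K) = -4/7 - 3*K/7 (F(p, K) = (K*(-3) - 4)/7 = (-3*K - 4)/7 = (-4 - 3*K)/7 = -4/7 - 3*K/7)
o(x, v) = 3 - x*(3 + v) (o(x, v) = 3 - (v + 3)*x = 3 - (3 + v)*x = 3 - x*(3 + v))
W = 34285/7 (W = 134*(3 - 3*(-10) - 1*(-4/7 - 3/7*(-2))*(-10)) + (48 - 1*(-45)) = 134*(3 + 30 - 1*(-4/7 + 6/7)*(-10)) + (48 + 45) = 134*(3 + 30 - 1*2/7*(-10)) + 93 = 134*(3 + 30 + 20/7) + 93 = 134*(251/7) + 93 = 33634/7 + 93 = 34285/7 ≈ 4897.9)
1/W = 1/(34285/7) = 7/34285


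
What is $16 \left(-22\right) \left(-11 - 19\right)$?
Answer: $10560$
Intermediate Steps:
$16 \left(-22\right) \left(-11 - 19\right) = - 352 \left(-11 - 19\right) = \left(-352\right) \left(-30\right) = 10560$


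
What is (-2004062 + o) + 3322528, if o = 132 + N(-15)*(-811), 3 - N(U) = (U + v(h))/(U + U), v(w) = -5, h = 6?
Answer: 3950117/3 ≈ 1.3167e+6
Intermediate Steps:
N(U) = 3 - (-5 + U)/(2*U) (N(U) = 3 - (U - 5)/(U + U) = 3 - (-5 + U)/(2*U))
o = -5281/3 (o = 132 + ((5/2)*(1 - 15)/(-15))*(-811) = 132 + ((5/2)*(-1/15)*(-14))*(-811) = 132 + (7/3)*(-811) = 132 - 5677/3 = -5281/3 ≈ -1760.3)
(-2004062 + o) + 3322528 = (-2004062 - 5281/3) + 3322528 = -6017467/3 + 3322528 = 3950117/3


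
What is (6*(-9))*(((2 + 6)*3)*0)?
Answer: 0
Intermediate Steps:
(6*(-9))*(((2 + 6)*3)*0) = -54*8*3*0 = -1296*0 = -54*0 = 0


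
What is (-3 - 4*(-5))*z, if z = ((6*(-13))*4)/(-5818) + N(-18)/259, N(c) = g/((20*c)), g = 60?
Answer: 4071755/4520586 ≈ 0.90071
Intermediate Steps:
N(c) = 3/c (N(c) = 60/((20*c)) = 60*(1/(20*c)) = 3/c)
z = 239515/4520586 (z = ((6*(-13))*4)/(-5818) + (3/(-18))/259 = -78*4*(-1/5818) + (3*(-1/18))*(1/259) = -312*(-1/5818) - ⅙*1/259 = 156/2909 - 1/1554 = 239515/4520586 ≈ 0.052983)
(-3 - 4*(-5))*z = (-3 - 4*(-5))*(239515/4520586) = (-3 + 20)*(239515/4520586) = 17*(239515/4520586) = 4071755/4520586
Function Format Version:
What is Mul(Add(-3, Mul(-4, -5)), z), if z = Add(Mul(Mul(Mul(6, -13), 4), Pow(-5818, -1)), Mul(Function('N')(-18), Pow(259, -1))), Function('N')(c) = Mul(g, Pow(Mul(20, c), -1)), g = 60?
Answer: Rational(4071755, 4520586) ≈ 0.90071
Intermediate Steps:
Function('N')(c) = Mul(3, Pow(c, -1)) (Function('N')(c) = Mul(60, Pow(Mul(20, c), -1)) = Mul(60, Mul(Rational(1, 20), Pow(c, -1))) = Mul(3, Pow(c, -1)))
z = Rational(239515, 4520586) (z = Add(Mul(Mul(Mul(6, -13), 4), Pow(-5818, -1)), Mul(Mul(3, Pow(-18, -1)), Pow(259, -1))) = Add(Mul(Mul(-78, 4), Rational(-1, 5818)), Mul(Mul(3, Rational(-1, 18)), Rational(1, 259))) = Add(Mul(-312, Rational(-1, 5818)), Mul(Rational(-1, 6), Rational(1, 259))) = Add(Rational(156, 2909), Rational(-1, 1554)) = Rational(239515, 4520586) ≈ 0.052983)
Mul(Add(-3, Mul(-4, -5)), z) = Mul(Add(-3, Mul(-4, -5)), Rational(239515, 4520586)) = Mul(Add(-3, 20), Rational(239515, 4520586)) = Mul(17, Rational(239515, 4520586)) = Rational(4071755, 4520586)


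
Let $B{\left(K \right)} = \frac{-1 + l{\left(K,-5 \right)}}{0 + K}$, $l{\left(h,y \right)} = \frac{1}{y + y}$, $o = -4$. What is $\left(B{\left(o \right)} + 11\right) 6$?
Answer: $\frac{1353}{20} \approx 67.65$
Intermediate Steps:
$l{\left(h,y \right)} = \frac{1}{2 y}$
$B{\left(K \right)} = - \frac{11}{10 K}$ ($B{\left(K \right)} = \frac{-1 + \frac{1}{2 \left(-5\right)}}{0 + K} = \frac{-1 + \frac{1}{2} \left(- \frac{1}{5}\right)}{K} = \frac{-1 - \frac{1}{10}}{K} = - \frac{11}{10 K}$)
$\left(B{\left(o \right)} + 11\right) 6 = \left(- \frac{11}{10 \left(-4\right)} + 11\right) 6 = \left(\left(- \frac{11}{10}\right) \left(- \frac{1}{4}\right) + 11\right) 6 = \left(\frac{11}{40} + 11\right) 6 = \frac{451}{40} \cdot 6 = \frac{1353}{20}$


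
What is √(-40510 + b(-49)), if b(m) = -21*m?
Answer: I*√39481 ≈ 198.7*I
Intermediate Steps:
√(-40510 + b(-49)) = √(-40510 - 21*(-49)) = √(-40510 + 1029) = √(-39481) = I*√39481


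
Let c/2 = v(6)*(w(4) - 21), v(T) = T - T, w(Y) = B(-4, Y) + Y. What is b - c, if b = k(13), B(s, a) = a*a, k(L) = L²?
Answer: 169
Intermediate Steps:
B(s, a) = a²
b = 169 (b = 13² = 169)
w(Y) = Y + Y² (w(Y) = Y² + Y = Y + Y²)
v(T) = 0
c = 0 (c = 2*(0*(4*(1 + 4) - 21)) = 2*(0*(4*5 - 21)) = 2*(0*(20 - 21)) = 2*(0*(-1)) = 2*0 = 0)
b - c = 169 - 1*0 = 169 + 0 = 169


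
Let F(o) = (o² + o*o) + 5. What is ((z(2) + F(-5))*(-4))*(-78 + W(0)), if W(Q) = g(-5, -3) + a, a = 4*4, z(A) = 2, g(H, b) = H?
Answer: 15276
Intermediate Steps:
F(o) = 5 + 2*o² (F(o) = (o² + o²) + 5 = 2*o² + 5 = 5 + 2*o²)
a = 16
W(Q) = 11 (W(Q) = -5 + 16 = 11)
((z(2) + F(-5))*(-4))*(-78 + W(0)) = ((2 + (5 + 2*(-5)²))*(-4))*(-78 + 11) = ((2 + (5 + 2*25))*(-4))*(-67) = ((2 + (5 + 50))*(-4))*(-67) = ((2 + 55)*(-4))*(-67) = (57*(-4))*(-67) = -228*(-67) = 15276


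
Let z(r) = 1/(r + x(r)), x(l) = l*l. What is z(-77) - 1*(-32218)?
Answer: 188539737/5852 ≈ 32218.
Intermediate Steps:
x(l) = l**2
z(r) = 1/(r + r**2)
z(-77) - 1*(-32218) = 1/((-77)*(1 - 77)) - 1*(-32218) = -1/77/(-76) + 32218 = -1/77*(-1/76) + 32218 = 1/5852 + 32218 = 188539737/5852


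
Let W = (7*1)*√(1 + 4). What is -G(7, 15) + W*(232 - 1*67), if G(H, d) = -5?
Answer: 5 + 1155*√5 ≈ 2587.7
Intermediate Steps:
W = 7*√5 ≈ 15.652
-G(7, 15) + W*(232 - 1*67) = -1*(-5) + (7*√5)*(232 - 1*67) = 5 + (7*√5)*(232 - 67) = 5 + (7*√5)*165 = 5 + 1155*√5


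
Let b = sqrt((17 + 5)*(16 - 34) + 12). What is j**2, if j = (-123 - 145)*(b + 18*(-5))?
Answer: 554193984 - 103426560*I*sqrt(6) ≈ 5.5419e+8 - 2.5334e+8*I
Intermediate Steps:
b = 8*I*sqrt(6) (b = sqrt(22*(-18) + 12) = sqrt(-396 + 12) = sqrt(-384) = 8*I*sqrt(6) ≈ 19.596*I)
j = 24120 - 2144*I*sqrt(6) (j = (-123 - 145)*(8*I*sqrt(6) + 18*(-5)) = -268*(8*I*sqrt(6) - 90) = -268*(-90 + 8*I*sqrt(6)) = 24120 - 2144*I*sqrt(6) ≈ 24120.0 - 5251.7*I)
j**2 = (24120 - 2144*I*sqrt(6))**2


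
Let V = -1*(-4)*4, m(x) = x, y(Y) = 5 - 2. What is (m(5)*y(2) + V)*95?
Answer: 2945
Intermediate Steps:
y(Y) = 3
V = 16 (V = 4*4 = 16)
(m(5)*y(2) + V)*95 = (5*3 + 16)*95 = (15 + 16)*95 = 31*95 = 2945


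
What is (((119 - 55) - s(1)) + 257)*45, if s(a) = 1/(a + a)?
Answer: 28845/2 ≈ 14423.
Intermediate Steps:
s(a) = 1/(2*a)
(((119 - 55) - s(1)) + 257)*45 = (((119 - 55) - 1/(2*1)) + 257)*45 = ((64 - 1/2) + 257)*45 = (127/2 + 257)*45 = (641/2)*45 = 28845/2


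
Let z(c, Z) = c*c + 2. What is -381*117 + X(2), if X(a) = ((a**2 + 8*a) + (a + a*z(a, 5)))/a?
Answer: -44560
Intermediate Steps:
z(c, Z) = 2 + c**2 (z(c, Z) = c**2 + 2 = 2 + c**2)
X(a) = (a**2 + 9*a + a*(2 + a**2))/a (X(a) = ((a**2 + 8*a) + (a + a*(2 + a**2)))/a = (a**2 + 9*a + a*(2 + a**2))/a)
-381*117 + X(2) = -381*117 + (11 + 2 + 2**2) = -44577 + (11 + 2 + 4) = -44577 + 17 = -44560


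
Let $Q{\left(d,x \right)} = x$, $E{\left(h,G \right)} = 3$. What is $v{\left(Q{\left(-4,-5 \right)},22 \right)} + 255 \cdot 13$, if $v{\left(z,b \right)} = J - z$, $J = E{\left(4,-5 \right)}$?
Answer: $3323$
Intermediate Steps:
$J = 3$
$v{\left(z,b \right)} = 3 - z$
$v{\left(Q{\left(-4,-5 \right)},22 \right)} + 255 \cdot 13 = \left(3 - -5\right) + 255 \cdot 13 = \left(3 + 5\right) + 3315 = 8 + 3315 = 3323$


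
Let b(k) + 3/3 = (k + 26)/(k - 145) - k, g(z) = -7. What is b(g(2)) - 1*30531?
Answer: -244201/8 ≈ -30525.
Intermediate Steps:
b(k) = -1 - k + (26 + k)/(-145 + k) (b(k) = -1 + ((k + 26)/(k - 145) - k) = -1 + ((26 + k)/(-145 + k) - k) = -1 + (-k + (26 + k)/(-145 + k)) = -1 - k + (26 + k)/(-145 + k))
b(g(2)) - 1*30531 = (171 - 1*(-7)**2 + 145*(-7))/(-145 - 7) - 1*30531 = (171 - 1*49 - 1015)/(-152) - 30531 = -(171 - 49 - 1015)/152 - 30531 = -1/152*(-893) - 30531 = 47/8 - 30531 = -244201/8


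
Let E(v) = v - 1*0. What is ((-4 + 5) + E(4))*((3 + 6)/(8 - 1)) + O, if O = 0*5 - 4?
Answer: 17/7 ≈ 2.4286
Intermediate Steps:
E(v) = v (E(v) = v + 0 = v)
O = -4 (O = 0 - 4 = -4)
((-4 + 5) + E(4))*((3 + 6)/(8 - 1)) + O = ((-4 + 5) + 4)*((3 + 6)/(8 - 1)) - 4 = (1 + 4)*(9/7) - 4 = 5*(9*(⅐)) - 4 = 5*(9/7) - 4 = 45/7 - 4 = 17/7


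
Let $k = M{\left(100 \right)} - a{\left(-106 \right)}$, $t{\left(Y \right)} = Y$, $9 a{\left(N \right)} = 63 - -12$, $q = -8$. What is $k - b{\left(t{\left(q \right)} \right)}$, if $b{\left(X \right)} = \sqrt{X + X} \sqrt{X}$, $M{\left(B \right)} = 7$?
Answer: $- \frac{4}{3} + 8 \sqrt{2} \approx 9.9804$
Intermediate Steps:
$a{\left(N \right)} = \frac{25}{3}$ ($a{\left(N \right)} = \frac{63 - -12}{9} = \frac{63 + 12}{9} = \frac{1}{9} \cdot 75 = \frac{25}{3}$)
$b{\left(X \right)} = X \sqrt{2}$ ($b{\left(X \right)} = \sqrt{2 X} \sqrt{X} = \sqrt{2} \sqrt{X} \sqrt{X} = X \sqrt{2}$)
$k = - \frac{4}{3}$ ($k = 7 - \frac{25}{3} = - \frac{4}{3} \approx -1.3333$)
$k - b{\left(t{\left(q \right)} \right)} = - \frac{4}{3} - - 8 \sqrt{2} = - \frac{4}{3} + 8 \sqrt{2}$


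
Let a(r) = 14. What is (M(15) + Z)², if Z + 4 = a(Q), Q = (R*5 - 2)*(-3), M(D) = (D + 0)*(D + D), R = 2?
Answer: 211600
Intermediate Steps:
M(D) = 2*D² (M(D) = D*(2*D) = 2*D²)
Q = -24 (Q = (2*5 - 2)*(-3) = (10 - 2)*(-3) = 8*(-3) = -24)
Z = 10 (Z = -4 + 14 = 10)
(M(15) + Z)² = (2*15² + 10)² = (2*225 + 10)² = (450 + 10)² = 460² = 211600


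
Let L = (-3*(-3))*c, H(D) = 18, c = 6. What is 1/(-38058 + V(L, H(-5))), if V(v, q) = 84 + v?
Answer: -1/37920 ≈ -2.6371e-5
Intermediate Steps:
L = 54 (L = -3*(-3)*6 = 9*6 = 54)
1/(-38058 + V(L, H(-5))) = 1/(-38058 + (84 + 54)) = 1/(-38058 + 138) = 1/(-37920) = -1/37920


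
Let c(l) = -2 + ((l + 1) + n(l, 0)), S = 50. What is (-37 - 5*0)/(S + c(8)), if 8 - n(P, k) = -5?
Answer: -37/70 ≈ -0.52857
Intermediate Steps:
n(P, k) = 13 (n(P, k) = 8 - 1*(-5) = 8 + 5 = 13)
c(l) = 12 + l (c(l) = -2 + ((l + 1) + 13) = -2 + ((1 + l) + 13) = -2 + (14 + l) = 12 + l)
(-37 - 5*0)/(S + c(8)) = (-37 - 5*0)/(50 + (12 + 8)) = (-37 + 0)/(50 + 20) = -37/70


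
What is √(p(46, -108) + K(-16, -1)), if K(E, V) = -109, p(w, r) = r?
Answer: I*√217 ≈ 14.731*I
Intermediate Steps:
√(p(46, -108) + K(-16, -1)) = √(-108 - 109) = √(-217) = I*√217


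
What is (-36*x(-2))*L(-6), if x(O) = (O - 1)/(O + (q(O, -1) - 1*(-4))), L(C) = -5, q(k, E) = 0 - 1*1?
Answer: -540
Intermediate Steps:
q(k, E) = -1 (q(k, E) = 0 - 1 = -1)
x(O) = (-1 + O)/(3 + O) (x(O) = (O - 1)/(O + (-1 - 1*(-4))) = (-1 + O)/(O + (-1 + 4)) = (-1 + O)/(O + 3) = (-1 + O)/(3 + O))
(-36*x(-2))*L(-6) = -36*(-1 - 2)/(3 - 2)*(-5) = -36*(-3)/1*(-5) = -36*(-3)*(-5) = 108*(-5) = -540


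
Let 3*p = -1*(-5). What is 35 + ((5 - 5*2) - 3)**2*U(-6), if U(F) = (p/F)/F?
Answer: 1025/27 ≈ 37.963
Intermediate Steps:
p = 5/3 (p = (-1*(-5))/3 = (1/3)*5 = 5/3 ≈ 1.6667)
U(F) = 5/(3*F**2) (U(F) = (5/(3*F))/F = 5/(3*F**2))
35 + ((5 - 5*2) - 3)**2*U(-6) = 35 + ((5 - 5*2) - 3)**2*((5/3)/(-6)**2) = 35 + ((5 - 10) - 3)**2*((5/3)*(1/36)) = 35 + (-5 - 3)**2*(5/108) = 35 + (-8)**2*(5/108) = 35 + 64*(5/108) = 35 + 80/27 = 1025/27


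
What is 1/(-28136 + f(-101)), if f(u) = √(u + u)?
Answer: -14068/395817349 - I*√202/791634698 ≈ -3.5542e-5 - 1.7954e-8*I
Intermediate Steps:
f(u) = √2*√u (f(u) = √(2*u) = √2*√u)
1/(-28136 + f(-101)) = 1/(-28136 + √2*√(-101)) = 1/(-28136 + √2*(I*√101)) = 1/(-28136 + I*√202)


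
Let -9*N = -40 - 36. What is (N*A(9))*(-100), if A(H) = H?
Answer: -7600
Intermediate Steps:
N = 76/9 (N = -(-40 - 36)/9 = -⅑*(-76) = 76/9 ≈ 8.4444)
(N*A(9))*(-100) = ((76/9)*9)*(-100) = 76*(-100) = -7600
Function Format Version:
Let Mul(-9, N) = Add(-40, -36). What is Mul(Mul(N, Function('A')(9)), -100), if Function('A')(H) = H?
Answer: -7600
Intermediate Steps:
N = Rational(76, 9) (N = Mul(Rational(-1, 9), Add(-40, -36)) = Mul(Rational(-1, 9), -76) = Rational(76, 9) ≈ 8.4444)
Mul(Mul(N, Function('A')(9)), -100) = Mul(Mul(Rational(76, 9), 9), -100) = Mul(76, -100) = -7600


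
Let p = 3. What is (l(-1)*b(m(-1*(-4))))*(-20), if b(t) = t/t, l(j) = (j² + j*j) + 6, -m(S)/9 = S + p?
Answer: -160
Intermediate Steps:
m(S) = -27 - 9*S (m(S) = -9*(S + 3) = -9*(3 + S) = -27 - 9*S)
l(j) = 6 + 2*j² (l(j) = (j² + j²) + 6 = 2*j² + 6 = 6 + 2*j²)
b(t) = 1
(l(-1)*b(m(-1*(-4))))*(-20) = ((6 + 2*(-1)²)*1)*(-20) = ((6 + 2*1)*1)*(-20) = ((6 + 2)*1)*(-20) = (8*1)*(-20) = 8*(-20) = -160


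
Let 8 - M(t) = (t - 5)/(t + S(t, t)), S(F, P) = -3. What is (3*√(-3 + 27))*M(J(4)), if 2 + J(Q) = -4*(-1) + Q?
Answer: 46*√6 ≈ 112.68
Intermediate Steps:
J(Q) = 2 + Q (J(Q) = -2 + (-4*(-1) + Q) = -2 + (4 + Q) = 2 + Q)
M(t) = 8 - (-5 + t)/(-3 + t) (M(t) = 8 - (t - 5)/(t - 3) = 8 - (-5 + t)/(-3 + t))
(3*√(-3 + 27))*M(J(4)) = (3*√(-3 + 27))*((-19 + 7*(2 + 4))/(-3 + (2 + 4))) = (3*√24)*((-19 + 7*6)/(-3 + 6)) = (3*(2*√6))*((-19 + 42)/3) = (6*√6)*((⅓)*23) = (6*√6)*(23/3) = 46*√6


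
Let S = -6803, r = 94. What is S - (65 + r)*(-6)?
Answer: -5849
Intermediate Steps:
S - (65 + r)*(-6) = -6803 - (65 + 94)*(-6) = -6803 - 159*(-6) = -6803 - 1*(-954) = -6803 + 954 = -5849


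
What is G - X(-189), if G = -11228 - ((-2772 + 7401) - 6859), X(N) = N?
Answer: -8809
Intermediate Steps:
G = -8998 (G = -11228 - (4629 - 6859) = -11228 - 1*(-2230) = -11228 + 2230 = -8998)
G - X(-189) = -8998 - 1*(-189) = -8998 + 189 = -8809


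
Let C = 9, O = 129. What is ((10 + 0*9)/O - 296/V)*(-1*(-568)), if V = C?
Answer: -7212464/387 ≈ -18637.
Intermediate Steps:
V = 9
((10 + 0*9)/O - 296/V)*(-1*(-568)) = ((10 + 0*9)/129 - 296/9)*(-1*(-568)) = ((10 + 0)*(1/129) - 296*⅑)*568 = (10*(1/129) - 296/9)*568 = (10/129 - 296/9)*568 = -12698/387*568 = -7212464/387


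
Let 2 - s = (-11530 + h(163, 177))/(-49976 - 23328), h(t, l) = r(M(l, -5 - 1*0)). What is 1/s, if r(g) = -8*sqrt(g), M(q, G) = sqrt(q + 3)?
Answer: 1/(67539/36652 - 5**(1/4)*sqrt(6)/9163) ≈ 0.54280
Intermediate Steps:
M(q, G) = sqrt(3 + q)
h(t, l) = -8*(3 + l)**(1/4)
s = 67539/36652 - 5**(1/4)*sqrt(6)/9163 (s = 2 - (-11530 - 8*(3 + 177)**(1/4))/(-49976 - 23328) = 2 - (-11530 - 8*5**(1/4)*sqrt(6))/(-73304) = 2 - (-11530 - 8*5**(1/4)*sqrt(6))*(-1)/73304 = 2 - (5765/36652 + 5**(1/4)*sqrt(6)/9163) = 2 + (-5765/36652 - 5**(1/4)*sqrt(6)/9163) = 67539/36652 - 5**(1/4)*sqrt(6)/9163 ≈ 1.8423)
1/s = 1/(67539/36652 - 5**(1/4)*sqrt(6)/9163)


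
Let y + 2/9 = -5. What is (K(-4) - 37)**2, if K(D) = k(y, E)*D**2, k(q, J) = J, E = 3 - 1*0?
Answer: 121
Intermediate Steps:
E = 3 (E = 3 + 0 = 3)
y = -47/9 (y = -2/9 - 5 = -47/9 ≈ -5.2222)
K(D) = 3*D**2
(K(-4) - 37)**2 = (3*(-4)**2 - 37)**2 = (3*16 - 37)**2 = (48 - 37)**2 = 11**2 = 121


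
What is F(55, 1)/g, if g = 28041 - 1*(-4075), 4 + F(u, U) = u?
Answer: 51/32116 ≈ 0.0015880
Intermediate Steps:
F(u, U) = -4 + u
g = 32116 (g = 28041 + 4075 = 32116)
F(55, 1)/g = (-4 + 55)/32116 = 51*(1/32116) = 51/32116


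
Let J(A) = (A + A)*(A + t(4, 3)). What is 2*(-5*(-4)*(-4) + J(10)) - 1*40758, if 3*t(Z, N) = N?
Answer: -40478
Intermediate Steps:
t(Z, N) = N/3
J(A) = 2*A*(1 + A) (J(A) = (A + A)*(A + (1/3)*3) = (2*A)*(A + 1) = (2*A)*(1 + A) = 2*A*(1 + A))
2*(-5*(-4)*(-4) + J(10)) - 1*40758 = 2*(-5*(-4)*(-4) + 2*10*(1 + 10)) - 1*40758 = 2*(20*(-4) + 2*10*11) - 40758 = 2*(-80 + 220) - 40758 = 2*140 - 40758 = 280 - 40758 = -40478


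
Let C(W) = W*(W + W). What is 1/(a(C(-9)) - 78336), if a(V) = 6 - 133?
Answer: -1/78463 ≈ -1.2745e-5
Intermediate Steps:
C(W) = 2*W**2 (C(W) = W*(2*W) = 2*W**2)
a(V) = -127
1/(a(C(-9)) - 78336) = 1/(-127 - 78336) = 1/(-78463) = -1/78463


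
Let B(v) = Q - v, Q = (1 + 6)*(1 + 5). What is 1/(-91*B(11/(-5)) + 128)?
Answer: -5/19471 ≈ -0.00025679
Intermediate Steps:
Q = 42 (Q = 7*6 = 42)
B(v) = 42 - v
1/(-91*B(11/(-5)) + 128) = 1/(-91*(42 - 11/(-5)) + 128) = 1/(-91*(42 - 11*(-1)/5) + 128) = 1/(-91*(42 - 1*(-11/5)) + 128) = 1/(-91*(42 + 11/5) + 128) = 1/(-91*221/5 + 128) = 1/(-20111/5 + 128) = 1/(-19471/5) = -5/19471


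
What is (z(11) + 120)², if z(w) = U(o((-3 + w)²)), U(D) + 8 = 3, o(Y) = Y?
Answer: 13225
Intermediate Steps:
U(D) = -5 (U(D) = -8 + 3 = -5)
z(w) = -5
(z(11) + 120)² = (-5 + 120)² = 115² = 13225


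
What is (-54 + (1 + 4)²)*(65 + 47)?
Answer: -3248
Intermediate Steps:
(-54 + (1 + 4)²)*(65 + 47) = (-54 + 5²)*112 = (-54 + 25)*112 = -29*112 = -3248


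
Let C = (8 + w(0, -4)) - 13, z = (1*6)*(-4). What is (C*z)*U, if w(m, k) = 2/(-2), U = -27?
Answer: -3888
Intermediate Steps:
w(m, k) = -1 (w(m, k) = 2*(-1/2) = -1)
z = -24 (z = 6*(-4) = -24)
C = -6 (C = (8 - 1) - 13 = 7 - 13 = -6)
(C*z)*U = -6*(-24)*(-27) = 144*(-27) = -3888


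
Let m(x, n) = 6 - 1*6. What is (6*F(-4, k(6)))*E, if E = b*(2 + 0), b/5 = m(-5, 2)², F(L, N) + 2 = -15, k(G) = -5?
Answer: 0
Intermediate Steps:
m(x, n) = 0 (m(x, n) = 6 - 6 = 0)
F(L, N) = -17 (F(L, N) = -2 - 15 = -17)
b = 0 (b = 5*0² = 5*0 = 0)
E = 0 (E = 0*(2 + 0) = 0*2 = 0)
(6*F(-4, k(6)))*E = (6*(-17))*0 = -102*0 = 0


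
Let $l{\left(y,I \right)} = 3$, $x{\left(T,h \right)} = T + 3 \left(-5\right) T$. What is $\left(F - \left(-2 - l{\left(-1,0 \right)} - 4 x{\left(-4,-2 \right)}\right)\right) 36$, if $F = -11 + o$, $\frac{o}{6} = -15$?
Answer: $4608$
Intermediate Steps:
$x{\left(T,h \right)} = - 14 T$ ($x{\left(T,h \right)} = T - 15 T = - 14 T$)
$o = -90$ ($o = 6 \left(-15\right) = -90$)
$F = -101$ ($F = -11 - 90 = -101$)
$\left(F - \left(-2 - l{\left(-1,0 \right)} - 4 x{\left(-4,-2 \right)}\right)\right) 36 = \left(-101 + \left(4 \left(\left(-14\right) \left(-4\right)\right) + \left(\left(3 + 3\right) - 1\right)\right)\right) 36 = \left(-101 + \left(4 \cdot 56 + \left(6 - 1\right)\right)\right) 36 = \left(-101 + \left(224 + 5\right)\right) 36 = \left(-101 + 229\right) 36 = 128 \cdot 36 = 4608$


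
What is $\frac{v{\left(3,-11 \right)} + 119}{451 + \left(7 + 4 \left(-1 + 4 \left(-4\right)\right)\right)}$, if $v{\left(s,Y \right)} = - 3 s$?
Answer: $\frac{11}{39} \approx 0.28205$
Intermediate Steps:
$\frac{v{\left(3,-11 \right)} + 119}{451 + \left(7 + 4 \left(-1 + 4 \left(-4\right)\right)\right)} = \frac{\left(-3\right) 3 + 119}{451 + \left(7 + 4 \left(-1 + 4 \left(-4\right)\right)\right)} = \frac{-9 + 119}{451 + \left(7 + 4 \left(-1 - 16\right)\right)} = \frac{110}{451 + \left(7 + 4 \left(-17\right)\right)} = \frac{110}{451 + \left(7 - 68\right)} = \frac{110}{451 - 61} = \frac{110}{390} = 110 \cdot \frac{1}{390} = \frac{11}{39}$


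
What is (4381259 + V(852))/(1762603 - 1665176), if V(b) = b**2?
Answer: 5107163/97427 ≈ 52.420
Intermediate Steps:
(4381259 + V(852))/(1762603 - 1665176) = (4381259 + 852**2)/(1762603 - 1665176) = (4381259 + 725904)/97427 = 5107163*(1/97427) = 5107163/97427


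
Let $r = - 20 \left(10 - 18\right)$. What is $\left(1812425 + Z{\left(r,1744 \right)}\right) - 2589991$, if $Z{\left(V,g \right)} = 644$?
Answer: $-776922$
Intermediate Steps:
$r = 160$ ($r = \left(-20\right) \left(-8\right) = 160$)
$\left(1812425 + Z{\left(r,1744 \right)}\right) - 2589991 = \left(1812425 + 644\right) - 2589991 = 1813069 - 2589991 = -776922$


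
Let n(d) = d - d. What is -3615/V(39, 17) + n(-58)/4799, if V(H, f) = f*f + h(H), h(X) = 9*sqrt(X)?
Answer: -1044735/80362 + 32535*sqrt(39)/80362 ≈ -10.472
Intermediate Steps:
V(H, f) = f**2 + 9*sqrt(H) (V(H, f) = f*f + 9*sqrt(H) = f**2 + 9*sqrt(H))
n(d) = 0
-3615/V(39, 17) + n(-58)/4799 = -3615/(17**2 + 9*sqrt(39)) + 0/4799 = -3615/(289 + 9*sqrt(39)) + 0*(1/4799) = -3615/(289 + 9*sqrt(39)) + 0 = -3615/(289 + 9*sqrt(39))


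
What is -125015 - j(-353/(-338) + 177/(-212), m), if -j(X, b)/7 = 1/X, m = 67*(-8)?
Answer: -937986779/7505 ≈ -1.2498e+5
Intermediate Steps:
m = -536
j(X, b) = -7/X
-125015 - j(-353/(-338) + 177/(-212), m) = -125015 - (-7)/(-353/(-338) + 177/(-212)) = -125015 - (-7)/(-353*(-1/338) + 177*(-1/212)) = -125015 - (-7)/(353/338 - 177/212) = -125015 - (-7)/7505/35828 = -125015 - (-7)*35828/7505 = -125015 - 1*(-250796/7505) = -125015 + 250796/7505 = -937986779/7505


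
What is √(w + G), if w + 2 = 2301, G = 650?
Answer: √2949 ≈ 54.305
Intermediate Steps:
w = 2299 (w = -2 + 2301 = 2299)
√(w + G) = √(2299 + 650) = √2949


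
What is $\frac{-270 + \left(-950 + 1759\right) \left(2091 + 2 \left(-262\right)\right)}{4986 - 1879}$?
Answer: $\frac{1267433}{3107} \approx 407.93$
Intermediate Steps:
$\frac{-270 + \left(-950 + 1759\right) \left(2091 + 2 \left(-262\right)\right)}{4986 - 1879} = \frac{-270 + 809 \left(2091 - 524\right)}{3107} = \left(-270 + 809 \cdot 1567\right) \frac{1}{3107} = \left(-270 + 1267703\right) \frac{1}{3107} = 1267433 \cdot \frac{1}{3107} = \frac{1267433}{3107}$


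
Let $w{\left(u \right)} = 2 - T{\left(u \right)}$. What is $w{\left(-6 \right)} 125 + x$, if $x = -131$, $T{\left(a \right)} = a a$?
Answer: $-4381$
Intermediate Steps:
$T{\left(a \right)} = a^{2}$
$w{\left(u \right)} = 2 - u^{2}$
$w{\left(-6 \right)} 125 + x = \left(2 - \left(-6\right)^{2}\right) 125 - 131 = \left(2 - 36\right) 125 - 131 = \left(-34\right) 125 - 131 = -4250 - 131 = -4381$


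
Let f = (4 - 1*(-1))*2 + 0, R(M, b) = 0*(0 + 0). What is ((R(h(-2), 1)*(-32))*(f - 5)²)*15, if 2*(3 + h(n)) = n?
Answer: 0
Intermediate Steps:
h(n) = -3 + n/2
R(M, b) = 0 (R(M, b) = 0*0 = 0)
f = 10 (f = (4 + 1)*2 + 0 = 5*2 + 0 = 10 + 0 = 10)
((R(h(-2), 1)*(-32))*(f - 5)²)*15 = ((0*(-32))*(10 - 5)²)*15 = (0*5²)*15 = (0*25)*15 = 0*15 = 0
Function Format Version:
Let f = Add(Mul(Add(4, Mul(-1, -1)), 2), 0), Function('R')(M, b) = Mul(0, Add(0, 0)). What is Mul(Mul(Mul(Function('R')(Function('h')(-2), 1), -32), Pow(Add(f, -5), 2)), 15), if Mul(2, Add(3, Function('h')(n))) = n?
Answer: 0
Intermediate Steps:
Function('h')(n) = Add(-3, Mul(Rational(1, 2), n))
Function('R')(M, b) = 0 (Function('R')(M, b) = Mul(0, 0) = 0)
f = 10 (f = Add(Mul(Add(4, 1), 2), 0) = Add(Mul(5, 2), 0) = Add(10, 0) = 10)
Mul(Mul(Mul(Function('R')(Function('h')(-2), 1), -32), Pow(Add(f, -5), 2)), 15) = Mul(Mul(Mul(0, -32), Pow(Add(10, -5), 2)), 15) = Mul(Mul(0, Pow(5, 2)), 15) = Mul(Mul(0, 25), 15) = Mul(0, 15) = 0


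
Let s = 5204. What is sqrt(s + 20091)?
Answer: sqrt(25295) ≈ 159.04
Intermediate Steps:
sqrt(s + 20091) = sqrt(5204 + 20091) = sqrt(25295)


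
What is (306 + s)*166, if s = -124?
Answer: 30212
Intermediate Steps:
(306 + s)*166 = (306 - 124)*166 = 182*166 = 30212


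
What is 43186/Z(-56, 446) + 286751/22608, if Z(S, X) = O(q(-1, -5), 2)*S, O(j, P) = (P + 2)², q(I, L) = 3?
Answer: -22481881/633024 ≈ -35.515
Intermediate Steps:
O(j, P) = (2 + P)²
Z(S, X) = 16*S (Z(S, X) = (2 + 2)²*S = 4²*S = 16*S)
43186/Z(-56, 446) + 286751/22608 = 43186/((16*(-56))) + 286751/22608 = 43186/(-896) + 286751*(1/22608) = 43186*(-1/896) + 286751/22608 = -21593/448 + 286751/22608 = -22481881/633024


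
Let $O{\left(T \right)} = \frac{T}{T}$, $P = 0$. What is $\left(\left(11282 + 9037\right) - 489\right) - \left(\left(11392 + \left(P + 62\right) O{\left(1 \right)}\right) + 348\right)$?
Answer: $8028$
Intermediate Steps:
$O{\left(T \right)} = 1$
$\left(\left(11282 + 9037\right) - 489\right) - \left(\left(11392 + \left(P + 62\right) O{\left(1 \right)}\right) + 348\right) = \left(\left(11282 + 9037\right) - 489\right) - \left(\left(11392 + \left(0 + 62\right) 1\right) + 348\right) = \left(20319 - 489\right) - \left(\left(11392 + 62 \cdot 1\right) + 348\right) = 19830 - \left(\left(11392 + 62\right) + 348\right) = 19830 - \left(11454 + 348\right) = 19830 - 11802 = 8028$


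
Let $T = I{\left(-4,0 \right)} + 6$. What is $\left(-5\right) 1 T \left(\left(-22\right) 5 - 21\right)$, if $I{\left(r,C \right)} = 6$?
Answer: $7860$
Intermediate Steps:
$T = 12$ ($T = 6 + 6 = 12$)
$\left(-5\right) 1 T \left(\left(-22\right) 5 - 21\right) = \left(-5\right) 1 \cdot 12 \left(\left(-22\right) 5 - 21\right) = \left(-5\right) 12 \left(-110 - 21\right) = \left(-60\right) \left(-131\right) = 7860$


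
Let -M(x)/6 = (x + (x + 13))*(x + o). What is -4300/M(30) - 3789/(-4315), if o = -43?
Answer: 1510033/12284805 ≈ 0.12292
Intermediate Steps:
M(x) = -6*(-43 + x)*(13 + 2*x) (M(x) = -6*(x + (x + 13))*(x - 43) = -6*(x + (13 + x))*(-43 + x) = -6*(13 + 2*x)*(-43 + x) = -6*(-43 + x)*(13 + 2*x))
-4300/M(30) - 3789/(-4315) = -4300/(3354 - 12*30² + 438*30) - 3789/(-4315) = -4300/(3354 - 12*900 + 13140) - 3789*(-1/4315) = -4300/(3354 - 10800 + 13140) + 3789/4315 = -4300/5694 + 3789/4315 = -4300*1/5694 + 3789/4315 = -2150/2847 + 3789/4315 = 1510033/12284805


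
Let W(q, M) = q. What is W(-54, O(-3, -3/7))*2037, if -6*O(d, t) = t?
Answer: -109998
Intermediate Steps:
O(d, t) = -t/6
W(-54, O(-3, -3/7))*2037 = -54*2037 = -109998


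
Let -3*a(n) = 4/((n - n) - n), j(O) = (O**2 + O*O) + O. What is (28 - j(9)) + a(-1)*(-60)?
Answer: -63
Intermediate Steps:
j(O) = O + 2*O**2 (j(O) = (O**2 + O**2) + O = 2*O**2 + O = O + 2*O**2)
a(n) = 4/(3*n) (a(n) = -4/(3*((n - n) - n)) = -4/(3*(0 - n)) = -4/(3*((-n))) = -4*(-1/n)/3 = -(-4)/(3*n) = 4/(3*n))
(28 - j(9)) + a(-1)*(-60) = (28 - 9*(1 + 2*9)) + ((4/3)/(-1))*(-60) = (28 - 9*(1 + 18)) + ((4/3)*(-1))*(-60) = (28 - 9*19) - 4/3*(-60) = (28 - 1*171) + 80 = (28 - 171) + 80 = -143 + 80 = -63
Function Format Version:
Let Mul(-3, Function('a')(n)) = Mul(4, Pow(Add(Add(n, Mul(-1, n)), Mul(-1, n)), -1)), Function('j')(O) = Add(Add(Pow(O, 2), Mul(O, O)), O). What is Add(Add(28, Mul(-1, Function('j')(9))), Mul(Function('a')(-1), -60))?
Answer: -63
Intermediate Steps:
Function('j')(O) = Add(O, Mul(2, Pow(O, 2))) (Function('j')(O) = Add(Add(Pow(O, 2), Pow(O, 2)), O) = Add(Mul(2, Pow(O, 2)), O) = Add(O, Mul(2, Pow(O, 2))))
Function('a')(n) = Mul(Rational(4, 3), Pow(n, -1)) (Function('a')(n) = Mul(Rational(-1, 3), Mul(4, Pow(Add(Add(n, Mul(-1, n)), Mul(-1, n)), -1))) = Mul(Rational(-1, 3), Mul(4, Pow(Add(0, Mul(-1, n)), -1))) = Mul(Rational(-1, 3), Mul(4, Pow(Mul(-1, n), -1))) = Mul(Rational(-1, 3), Mul(4, Mul(-1, Pow(n, -1)))) = Mul(Rational(-1, 3), Mul(-4, Pow(n, -1))) = Mul(Rational(4, 3), Pow(n, -1)))
Add(Add(28, Mul(-1, Function('j')(9))), Mul(Function('a')(-1), -60)) = Add(Add(28, Mul(-1, Mul(9, Add(1, Mul(2, 9))))), Mul(Mul(Rational(4, 3), Pow(-1, -1)), -60)) = Add(Add(28, Mul(-1, Mul(9, Add(1, 18)))), Mul(Mul(Rational(4, 3), -1), -60)) = Add(Add(28, Mul(-1, Mul(9, 19))), Mul(Rational(-4, 3), -60)) = Add(Add(28, Mul(-1, 171)), 80) = Add(Add(28, -171), 80) = Add(-143, 80) = -63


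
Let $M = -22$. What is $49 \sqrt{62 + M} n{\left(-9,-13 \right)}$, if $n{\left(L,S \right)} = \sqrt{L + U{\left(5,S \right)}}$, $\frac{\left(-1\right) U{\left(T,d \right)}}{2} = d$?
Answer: $98 \sqrt{170} \approx 1277.8$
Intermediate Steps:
$U{\left(T,d \right)} = - 2 d$
$n{\left(L,S \right)} = \sqrt{L - 2 S}$
$49 \sqrt{62 + M} n{\left(-9,-13 \right)} = 49 \sqrt{62 - 22} \sqrt{-9 - -26} = 49 \sqrt{40} \sqrt{-9 + 26} = 49 \cdot 2 \sqrt{10} \sqrt{17} = 98 \sqrt{10} \sqrt{17} = 98 \sqrt{170}$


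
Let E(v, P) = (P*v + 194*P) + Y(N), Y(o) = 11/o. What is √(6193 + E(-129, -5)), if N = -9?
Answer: √52801/3 ≈ 76.595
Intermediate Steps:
E(v, P) = -11/9 + 194*P + P*v (E(v, P) = (P*v + 194*P) + 11/(-9) = (194*P + P*v) + 11*(-⅑) = (194*P + P*v) - 11/9 = -11/9 + 194*P + P*v)
√(6193 + E(-129, -5)) = √(6193 + (-11/9 + 194*(-5) - 5*(-129))) = √(6193 + (-11/9 - 970 + 645)) = √(6193 - 2936/9) = √(52801/9) = √52801/3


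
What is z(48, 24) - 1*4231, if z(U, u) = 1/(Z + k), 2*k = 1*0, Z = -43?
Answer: -181934/43 ≈ -4231.0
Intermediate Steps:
k = 0 (k = (1*0)/2 = (½)*0 = 0)
z(U, u) = -1/43 (z(U, u) = 1/(-43 + 0) = 1/(-43) = -1/43)
z(48, 24) - 1*4231 = -1/43 - 1*4231 = -1/43 - 4231 = -181934/43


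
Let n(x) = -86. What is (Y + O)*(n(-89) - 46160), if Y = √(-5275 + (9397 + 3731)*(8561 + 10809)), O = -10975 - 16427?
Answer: 1267232892 - 46246*√254284085 ≈ 5.2978e+8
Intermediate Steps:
O = -27402
Y = √254284085 (Y = √(-5275 + 13128*19370) = √(-5275 + 254289360) = √254284085 ≈ 15946.)
(Y + O)*(n(-89) - 46160) = (√254284085 - 27402)*(-86 - 46160) = (-27402 + √254284085)*(-46246) = 1267232892 - 46246*√254284085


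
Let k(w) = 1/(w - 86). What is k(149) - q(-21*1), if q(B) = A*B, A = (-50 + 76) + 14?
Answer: 52921/63 ≈ 840.02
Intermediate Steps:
A = 40 (A = 26 + 14 = 40)
q(B) = 40*B
k(w) = 1/(-86 + w)
k(149) - q(-21*1) = 1/(-86 + 149) - 40*(-21*1) = 1/63 - 40*(-21) = 1/63 - 1*(-840) = 1/63 + 840 = 52921/63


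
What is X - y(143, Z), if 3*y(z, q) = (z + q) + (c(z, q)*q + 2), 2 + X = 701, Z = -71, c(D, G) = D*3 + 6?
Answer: 32908/3 ≈ 10969.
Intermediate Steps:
c(D, G) = 6 + 3*D (c(D, G) = 3*D + 6 = 6 + 3*D)
X = 699 (X = -2 + 701 = 699)
y(z, q) = ⅔ + q/3 + z/3 + q*(6 + 3*z)/3 (y(z, q) = ((z + q) + ((6 + 3*z)*q + 2))/3 = ((q + z) + (q*(6 + 3*z) + 2))/3 = ((q + z) + (2 + q*(6 + 3*z)))/3 = (2 + q + z + q*(6 + 3*z))/3 = ⅔ + q/3 + z/3 + q*(6 + 3*z)/3)
X - y(143, Z) = 699 - (⅔ + (⅓)*(-71) + (⅓)*143 - 71*(2 + 143)) = 699 - (⅔ - 71/3 + 143/3 - 71*145) = 699 - (⅔ - 71/3 + 143/3 - 10295) = 699 - 1*(-30811/3) = 699 + 30811/3 = 32908/3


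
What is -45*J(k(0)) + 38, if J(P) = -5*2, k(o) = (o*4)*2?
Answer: 488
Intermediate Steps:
k(o) = 8*o (k(o) = (4*o)*2 = 8*o)
J(P) = -10
-45*J(k(0)) + 38 = -45*(-10) + 38 = 450 + 38 = 488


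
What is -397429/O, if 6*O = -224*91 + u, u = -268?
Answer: 397429/3442 ≈ 115.46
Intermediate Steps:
O = -3442 (O = (-224*91 - 268)/6 = (-20384 - 268)/6 = (⅙)*(-20652) = -3442)
-397429/O = -397429/(-3442) = -397429*(-1/3442) = 397429/3442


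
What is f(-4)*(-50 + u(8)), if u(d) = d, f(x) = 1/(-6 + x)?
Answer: 21/5 ≈ 4.2000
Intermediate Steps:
f(-4)*(-50 + u(8)) = (-50 + 8)/(-6 - 4) = -42/(-10) = -⅒*(-42) = 21/5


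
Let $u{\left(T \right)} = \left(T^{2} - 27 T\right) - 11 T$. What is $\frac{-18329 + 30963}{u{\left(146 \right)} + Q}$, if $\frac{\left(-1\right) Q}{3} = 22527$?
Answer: $- \frac{12634}{51813} \approx -0.24384$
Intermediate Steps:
$Q = -67581$ ($Q = \left(-3\right) 22527 = -67581$)
$u{\left(T \right)} = T^{2} - 38 T$
$\frac{-18329 + 30963}{u{\left(146 \right)} + Q} = \frac{-18329 + 30963}{146 \left(-38 + 146\right) - 67581} = \frac{12634}{146 \cdot 108 - 67581} = \frac{12634}{15768 - 67581} = \frac{12634}{-51813} = 12634 \left(- \frac{1}{51813}\right) = - \frac{12634}{51813}$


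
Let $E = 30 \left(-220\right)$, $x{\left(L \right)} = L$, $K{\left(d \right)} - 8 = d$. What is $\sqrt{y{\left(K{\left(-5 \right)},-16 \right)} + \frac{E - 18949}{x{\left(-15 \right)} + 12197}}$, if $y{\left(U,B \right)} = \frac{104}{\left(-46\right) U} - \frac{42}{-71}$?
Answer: $\frac{i \sqrt{8047024173363462}}{59679618} \approx 1.5031 i$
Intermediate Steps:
$K{\left(d \right)} = 8 + d$
$E = -6600$
$y{\left(U,B \right)} = \frac{42}{71} - \frac{52}{23 U}$ ($y{\left(U,B \right)} = 104 \left(- \frac{1}{46 U}\right) - - \frac{42}{71} = - \frac{52}{23 U} + \frac{42}{71} = \frac{42}{71} - \frac{52}{23 U}$)
$\sqrt{y{\left(K{\left(-5 \right)},-16 \right)} + \frac{E - 18949}{x{\left(-15 \right)} + 12197}} = \sqrt{\frac{2 \left(-1846 + 483 \left(8 - 5\right)\right)}{1633 \left(8 - 5\right)} + \frac{-6600 - 18949}{-15 + 12197}} = \sqrt{\frac{2 \left(-1846 + 483 \cdot 3\right)}{1633 \cdot 3} - \frac{25549}{12182}} = \sqrt{\frac{2}{1633} \cdot \frac{1}{3} \left(-1846 + 1449\right) - \frac{25549}{12182}} = \sqrt{\frac{2}{1633} \cdot \frac{1}{3} \left(-397\right) - \frac{25549}{12182}} = \sqrt{- \frac{794}{4899} - \frac{25549}{12182}} = \sqrt{- \frac{134837059}{59679618}} = \frac{i \sqrt{8047024173363462}}{59679618}$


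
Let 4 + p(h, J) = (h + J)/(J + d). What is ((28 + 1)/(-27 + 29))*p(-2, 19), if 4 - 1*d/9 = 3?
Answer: -2755/56 ≈ -49.196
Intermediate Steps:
d = 9 (d = 36 - 9*3 = 36 - 27 = 9)
p(h, J) = -4 + (J + h)/(9 + J) (p(h, J) = -4 + (h + J)/(J + 9) = -4 + (J + h)/(9 + J))
((28 + 1)/(-27 + 29))*p(-2, 19) = ((28 + 1)/(-27 + 29))*((-36 - 2 - 3*19)/(9 + 19)) = (29/2)*((-36 - 2 - 57)/28) = (29*(1/2))*((1/28)*(-95)) = (29/2)*(-95/28) = -2755/56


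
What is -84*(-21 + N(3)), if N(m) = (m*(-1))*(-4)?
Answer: 756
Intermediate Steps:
N(m) = 4*m (N(m) = -m*(-4) = 4*m)
-84*(-21 + N(3)) = -84*(-21 + 4*3) = -84*(-21 + 12) = -84*(-9) = 756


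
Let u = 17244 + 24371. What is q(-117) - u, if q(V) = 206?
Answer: -41409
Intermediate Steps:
u = 41615
q(-117) - u = 206 - 1*41615 = 206 - 41615 = -41409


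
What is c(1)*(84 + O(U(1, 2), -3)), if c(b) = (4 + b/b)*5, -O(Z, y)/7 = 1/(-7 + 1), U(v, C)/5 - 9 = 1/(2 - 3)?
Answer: 12775/6 ≈ 2129.2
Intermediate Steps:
U(v, C) = 40 (U(v, C) = 45 + 5/(2 - 3) = 45 + 5/(-1) = 45 + 5*(-1) = 45 - 5 = 40)
O(Z, y) = 7/6 (O(Z, y) = -7/(-7 + 1) = -7/(-6) = -7*(-⅙) = 7/6)
c(b) = 25 (c(b) = (4 + 1)*5 = 5*5 = 25)
c(1)*(84 + O(U(1, 2), -3)) = 25*(84 + 7/6) = 25*(511/6) = 12775/6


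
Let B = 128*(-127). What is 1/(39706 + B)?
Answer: 1/23450 ≈ 4.2644e-5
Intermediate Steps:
B = -16256
1/(39706 + B) = 1/(39706 - 16256) = 1/23450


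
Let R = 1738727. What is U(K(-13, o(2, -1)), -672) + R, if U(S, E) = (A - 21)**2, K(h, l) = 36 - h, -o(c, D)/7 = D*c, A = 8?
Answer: 1738896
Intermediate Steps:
o(c, D) = -7*D*c
U(S, E) = 169 (U(S, E) = (8 - 21)**2 = (-13)**2 = 169)
U(K(-13, o(2, -1)), -672) + R = 169 + 1738727 = 1738896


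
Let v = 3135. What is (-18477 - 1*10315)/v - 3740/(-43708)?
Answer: -311678959/34256145 ≈ -9.0985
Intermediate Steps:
(-18477 - 1*10315)/v - 3740/(-43708) = (-18477 - 1*10315)/3135 - 3740/(-43708) = (-18477 - 10315)*(1/3135) - 3740*(-1/43708) = -28792*1/3135 + 935/10927 = -28792/3135 + 935/10927 = -311678959/34256145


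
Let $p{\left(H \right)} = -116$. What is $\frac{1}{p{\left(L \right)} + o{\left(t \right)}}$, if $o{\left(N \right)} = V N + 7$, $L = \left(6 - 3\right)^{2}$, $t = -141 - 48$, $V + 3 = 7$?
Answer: $- \frac{1}{865} \approx -0.0011561$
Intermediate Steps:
$V = 4$ ($V = -3 + 7 = 4$)
$t = -189$
$L = 9$ ($L = 3^{2} = 9$)
$o{\left(N \right)} = 7 + 4 N$ ($o{\left(N \right)} = 4 N + 7 = 7 + 4 N$)
$\frac{1}{p{\left(L \right)} + o{\left(t \right)}} = \frac{1}{-116 + \left(7 + 4 \left(-189\right)\right)} = \frac{1}{-116 + \left(7 - 756\right)} = \frac{1}{-116 - 749} = \frac{1}{-865} = - \frac{1}{865}$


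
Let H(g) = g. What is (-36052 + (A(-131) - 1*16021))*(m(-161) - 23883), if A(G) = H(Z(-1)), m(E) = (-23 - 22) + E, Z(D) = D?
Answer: 1254410586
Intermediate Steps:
m(E) = -45 + E
A(G) = -1
(-36052 + (A(-131) - 1*16021))*(m(-161) - 23883) = (-36052 + (-1 - 1*16021))*((-45 - 161) - 23883) = (-36052 + (-1 - 16021))*(-206 - 23883) = (-36052 - 16022)*(-24089) = -52074*(-24089) = 1254410586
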